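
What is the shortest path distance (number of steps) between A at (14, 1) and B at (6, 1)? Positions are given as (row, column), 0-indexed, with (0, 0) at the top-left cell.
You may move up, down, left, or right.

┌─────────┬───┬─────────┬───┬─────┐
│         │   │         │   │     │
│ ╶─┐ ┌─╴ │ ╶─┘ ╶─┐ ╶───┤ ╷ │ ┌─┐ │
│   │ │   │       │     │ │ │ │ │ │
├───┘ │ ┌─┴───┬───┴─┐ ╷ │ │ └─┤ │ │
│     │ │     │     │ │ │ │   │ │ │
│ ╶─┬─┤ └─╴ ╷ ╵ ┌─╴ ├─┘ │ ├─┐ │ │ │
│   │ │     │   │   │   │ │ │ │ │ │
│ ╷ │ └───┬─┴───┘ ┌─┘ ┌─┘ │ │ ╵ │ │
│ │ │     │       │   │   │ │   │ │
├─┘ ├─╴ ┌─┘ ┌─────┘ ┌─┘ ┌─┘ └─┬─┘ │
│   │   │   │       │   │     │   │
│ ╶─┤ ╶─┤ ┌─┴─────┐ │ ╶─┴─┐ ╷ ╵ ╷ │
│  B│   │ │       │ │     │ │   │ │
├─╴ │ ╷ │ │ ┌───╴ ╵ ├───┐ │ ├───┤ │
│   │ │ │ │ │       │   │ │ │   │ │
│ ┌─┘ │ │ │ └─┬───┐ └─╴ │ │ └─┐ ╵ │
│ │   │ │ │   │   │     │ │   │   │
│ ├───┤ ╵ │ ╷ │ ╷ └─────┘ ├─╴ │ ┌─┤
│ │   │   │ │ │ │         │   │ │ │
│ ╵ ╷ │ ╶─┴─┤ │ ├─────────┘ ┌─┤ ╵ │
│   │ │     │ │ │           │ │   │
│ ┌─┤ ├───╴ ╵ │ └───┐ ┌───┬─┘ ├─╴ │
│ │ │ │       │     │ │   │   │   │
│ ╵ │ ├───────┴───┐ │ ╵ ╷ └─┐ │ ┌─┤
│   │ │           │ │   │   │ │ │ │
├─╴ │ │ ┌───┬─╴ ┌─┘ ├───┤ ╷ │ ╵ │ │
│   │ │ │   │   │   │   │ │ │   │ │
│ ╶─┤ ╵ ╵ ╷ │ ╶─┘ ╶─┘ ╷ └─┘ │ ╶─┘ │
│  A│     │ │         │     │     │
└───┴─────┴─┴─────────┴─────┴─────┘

Finding path from (14, 1) to (6, 1):
Path: (14,1) → (14,0) → (13,0) → (13,1) → (12,1) → (12,0) → (11,0) → (10,0) → (9,0) → (8,0) → (7,0) → (7,1) → (6,1)
Distance: 12 steps

Solution:

┌─────────┬───┬─────────┬───┬─────┐
│         │   │         │   │     │
│ ╶─┐ ┌─╴ │ ╶─┘ ╶─┐ ╶───┤ ╷ │ ┌─┐ │
│   │ │   │       │     │ │ │ │ │ │
├───┘ │ ┌─┴───┬───┴─┐ ╷ │ │ └─┤ │ │
│     │ │     │     │ │ │ │   │ │ │
│ ╶─┬─┤ └─╴ ╷ ╵ ┌─╴ ├─┘ │ ├─┐ │ │ │
│   │ │     │   │   │   │ │ │ │ │ │
│ ╷ │ └───┬─┴───┘ ┌─┘ ┌─┘ │ │ ╵ │ │
│ │ │     │       │   │   │ │   │ │
├─┘ ├─╴ ┌─┘ ┌─────┘ ┌─┘ ┌─┘ └─┬─┘ │
│   │   │   │       │   │     │   │
│ ╶─┤ ╶─┤ ┌─┴─────┐ │ ╶─┴─┐ ╷ ╵ ╷ │
│  B│   │ │       │ │     │ │   │ │
├─╴ │ ╷ │ │ ┌───╴ ╵ ├───┐ │ ├───┤ │
│↱ ↑│ │ │ │ │       │   │ │ │   │ │
│ ┌─┘ │ │ │ └─┬───┐ └─╴ │ │ └─┐ ╵ │
│↑│   │ │ │   │   │     │ │   │   │
│ ├───┤ ╵ │ ╷ │ ╷ └─────┘ ├─╴ │ ┌─┤
│↑│   │   │ │ │ │         │   │ │ │
│ ╵ ╷ │ ╶─┴─┤ │ ├─────────┘ ┌─┤ ╵ │
│↑  │ │     │ │ │           │ │   │
│ ┌─┤ ├───╴ ╵ │ └───┐ ┌───┬─┘ ├─╴ │
│↑│ │ │       │     │ │   │   │   │
│ ╵ │ ├───────┴───┐ │ ╵ ╷ └─┐ │ ┌─┤
│↑ ↰│ │           │ │   │   │ │ │ │
├─╴ │ │ ┌───┬─╴ ┌─┘ ├───┤ ╷ │ ╵ │ │
│↱ ↑│ │ │   │   │   │   │ │ │   │ │
│ ╶─┤ ╵ ╵ ╷ │ ╶─┘ ╶─┘ ╷ └─┘ │ ╶─┘ │
│↑ A│     │ │         │     │     │
└───┴─────┴─┴─────────┴─────┴─────┘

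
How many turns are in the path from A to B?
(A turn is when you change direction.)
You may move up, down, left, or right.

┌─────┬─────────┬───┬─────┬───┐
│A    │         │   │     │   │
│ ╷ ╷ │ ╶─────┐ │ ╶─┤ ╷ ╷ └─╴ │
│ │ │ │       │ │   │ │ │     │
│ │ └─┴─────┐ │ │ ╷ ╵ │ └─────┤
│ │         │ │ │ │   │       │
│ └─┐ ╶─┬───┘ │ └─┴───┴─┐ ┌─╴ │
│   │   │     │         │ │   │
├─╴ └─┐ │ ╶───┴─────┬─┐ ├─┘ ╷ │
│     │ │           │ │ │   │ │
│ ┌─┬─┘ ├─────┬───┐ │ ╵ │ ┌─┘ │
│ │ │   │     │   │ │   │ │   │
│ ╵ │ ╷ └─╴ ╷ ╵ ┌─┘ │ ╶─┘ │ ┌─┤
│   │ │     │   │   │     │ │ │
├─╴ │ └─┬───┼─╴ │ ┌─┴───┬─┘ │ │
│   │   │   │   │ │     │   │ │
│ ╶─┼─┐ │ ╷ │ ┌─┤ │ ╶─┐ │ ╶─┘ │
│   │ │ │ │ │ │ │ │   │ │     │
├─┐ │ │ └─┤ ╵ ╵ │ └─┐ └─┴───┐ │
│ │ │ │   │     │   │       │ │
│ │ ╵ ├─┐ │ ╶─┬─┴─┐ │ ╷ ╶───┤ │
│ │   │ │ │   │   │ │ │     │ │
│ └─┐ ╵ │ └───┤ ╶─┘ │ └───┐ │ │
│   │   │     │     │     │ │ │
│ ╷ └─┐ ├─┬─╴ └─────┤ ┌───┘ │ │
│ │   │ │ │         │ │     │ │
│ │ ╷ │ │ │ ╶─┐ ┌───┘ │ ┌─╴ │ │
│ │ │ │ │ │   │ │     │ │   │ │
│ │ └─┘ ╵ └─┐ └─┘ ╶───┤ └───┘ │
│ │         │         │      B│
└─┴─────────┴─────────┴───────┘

Directions: right, down, down, right, down, right, down, down, left, down, down, right, down, down, right, down, down, right, right, down, left, down, right, down, right, right, up, right, right, up, up, up, up, right, down, right, right, down, down, left, left, down, down, right, right, right
Number of turns: 28

Solution:

┌─────┬─────────┬───┬─────┬───┐
│A ↓  │         │   │     │   │
│ ╷ ╷ │ ╶─────┐ │ ╶─┤ ╷ ╷ └─╴ │
│ │↓│ │       │ │   │ │ │     │
│ │ └─┴─────┐ │ │ ╷ ╵ │ └─────┤
│ │↳ ↓      │ │ │ │   │       │
│ └─┐ ╶─┬───┘ │ └─┴───┴─┐ ┌─╴ │
│   │↳ ↓│     │         │ │   │
├─╴ └─┐ │ ╶───┴─────┬─┐ ├─┘ ╷ │
│     │↓│           │ │ │   │ │
│ ┌─┬─┘ ├─────┬───┐ │ ╵ │ ┌─┘ │
│ │ │↓ ↲│     │   │ │   │ │   │
│ ╵ │ ╷ └─╴ ╷ ╵ ┌─┘ │ ╶─┘ │ ┌─┤
│   │↓│     │   │   │     │ │ │
├─╴ │ └─┬───┼─╴ │ ┌─┴───┬─┘ │ │
│   │↳ ↓│   │   │ │     │   │ │
│ ╶─┼─┐ │ ╷ │ ┌─┤ │ ╶─┐ │ ╶─┘ │
│   │ │↓│ │ │ │ │ │   │ │     │
├─┐ │ │ └─┤ ╵ ╵ │ └─┐ └─┴───┐ │
│ │ │ │↳ ↓│     │   │↱ ↓    │ │
│ │ ╵ ├─┐ │ ╶─┬─┴─┐ │ ╷ ╶───┤ │
│ │   │ │↓│   │   │ │↑│↳ → ↓│ │
│ └─┐ ╵ │ └───┤ ╶─┘ │ └───┐ │ │
│   │   │↳ → ↓│     │↑    │↓│ │
│ ╷ └─┐ ├─┬─╴ └─────┤ ┌───┘ │ │
│ │   │ │ │↓ ↲      │↑│↓ ← ↲│ │
│ │ ╷ │ │ │ ╶─┐ ┌───┘ │ ┌─╴ │ │
│ │ │ │ │ │↳ ↓│ │↱ → ↑│↓│   │ │
│ │ └─┘ ╵ └─┐ └─┘ ╶───┤ └───┘ │
│ │         │↳ → ↑    │↳ → → B│
└─┴─────────┴─────────┴───────┘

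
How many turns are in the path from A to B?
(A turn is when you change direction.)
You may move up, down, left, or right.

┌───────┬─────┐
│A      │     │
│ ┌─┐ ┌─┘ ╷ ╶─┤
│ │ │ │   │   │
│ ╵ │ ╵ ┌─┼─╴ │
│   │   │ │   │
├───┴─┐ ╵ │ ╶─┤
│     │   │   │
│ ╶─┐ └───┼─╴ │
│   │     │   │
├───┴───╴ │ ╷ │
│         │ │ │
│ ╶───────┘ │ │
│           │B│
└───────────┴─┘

Directions: right, right, down, down, right, up, right, up, right, down, right, down, left, down, right, down, down, down
Number of turns: 13

Solution:

┌───────┬─────┐
│A → ↓  │↱ ↓  │
│ ┌─┐ ┌─┘ ╷ ╶─┤
│ │ │↓│↱ ↑│↳ ↓│
│ ╵ │ ╵ ┌─┼─╴ │
│   │↳ ↑│ │↓ ↲│
├───┴─┐ ╵ │ ╶─┤
│     │   │↳ ↓│
│ ╶─┐ └───┼─╴ │
│   │     │  ↓│
├───┴───╴ │ ╷ │
│         │ │↓│
│ ╶───────┘ │ │
│           │B│
└───────────┴─┘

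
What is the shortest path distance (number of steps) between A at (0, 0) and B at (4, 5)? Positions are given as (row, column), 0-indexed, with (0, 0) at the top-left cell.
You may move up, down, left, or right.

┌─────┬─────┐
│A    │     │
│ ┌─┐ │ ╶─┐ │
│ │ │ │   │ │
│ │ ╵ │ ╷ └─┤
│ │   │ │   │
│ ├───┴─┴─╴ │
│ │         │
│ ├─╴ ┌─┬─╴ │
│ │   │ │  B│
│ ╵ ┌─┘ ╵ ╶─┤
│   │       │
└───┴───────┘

Finding path from (0, 0) to (4, 5):
Path: (0,0) → (1,0) → (2,0) → (3,0) → (4,0) → (5,0) → (5,1) → (4,1) → (4,2) → (3,2) → (3,3) → (3,4) → (3,5) → (4,5)
Distance: 13 steps

Solution:

┌─────┬─────┐
│A    │     │
│ ┌─┐ │ ╶─┐ │
│↓│ │ │   │ │
│ │ ╵ │ ╷ └─┤
│↓│   │ │   │
│ ├───┴─┴─╴ │
│↓│  ↱ → → ↓│
│ ├─╴ ┌─┬─╴ │
│↓│↱ ↑│ │  B│
│ ╵ ┌─┘ ╵ ╶─┤
│↳ ↑│       │
└───┴───────┘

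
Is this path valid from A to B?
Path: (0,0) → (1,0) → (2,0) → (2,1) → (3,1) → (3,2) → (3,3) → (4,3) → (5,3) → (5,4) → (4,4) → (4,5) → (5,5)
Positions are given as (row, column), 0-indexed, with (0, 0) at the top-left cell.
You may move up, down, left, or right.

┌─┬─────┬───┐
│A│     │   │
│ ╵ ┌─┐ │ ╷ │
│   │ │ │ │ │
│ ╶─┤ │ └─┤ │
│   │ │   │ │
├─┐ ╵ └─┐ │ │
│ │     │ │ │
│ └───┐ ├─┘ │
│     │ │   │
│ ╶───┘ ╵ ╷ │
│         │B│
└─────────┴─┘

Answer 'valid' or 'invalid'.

Checking path validity:
Result: All consecutive moves are passable.

valid

Correct solution:

┌─┬─────┬───┐
│A│     │   │
│ ╵ ┌─┐ │ ╷ │
│↓  │ │ │ │ │
│ ╶─┤ │ └─┤ │
│↳ ↓│ │   │ │
├─┐ ╵ └─┐ │ │
│ │↳ → ↓│ │ │
│ └───┐ ├─┘ │
│     │↓│↱ ↓│
│ ╶───┘ ╵ ╷ │
│      ↳ ↑│B│
└─────────┴─┘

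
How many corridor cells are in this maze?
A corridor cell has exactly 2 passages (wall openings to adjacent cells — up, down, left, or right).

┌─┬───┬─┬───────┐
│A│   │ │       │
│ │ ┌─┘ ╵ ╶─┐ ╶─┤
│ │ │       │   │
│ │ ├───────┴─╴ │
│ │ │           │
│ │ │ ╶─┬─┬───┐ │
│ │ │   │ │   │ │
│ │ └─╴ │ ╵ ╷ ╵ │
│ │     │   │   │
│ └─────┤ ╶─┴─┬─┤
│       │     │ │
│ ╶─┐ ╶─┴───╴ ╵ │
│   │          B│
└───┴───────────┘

Counting cells with exactly 2 passages:
Total corridor cells: 38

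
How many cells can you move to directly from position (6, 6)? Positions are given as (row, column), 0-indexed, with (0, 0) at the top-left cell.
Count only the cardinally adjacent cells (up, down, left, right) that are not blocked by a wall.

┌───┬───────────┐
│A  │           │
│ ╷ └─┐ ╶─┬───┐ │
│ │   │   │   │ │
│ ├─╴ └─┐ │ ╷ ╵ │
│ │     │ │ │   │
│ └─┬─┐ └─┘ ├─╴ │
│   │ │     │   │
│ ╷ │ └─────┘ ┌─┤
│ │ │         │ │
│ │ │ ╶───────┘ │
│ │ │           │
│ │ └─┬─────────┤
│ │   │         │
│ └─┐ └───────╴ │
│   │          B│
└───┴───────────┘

Checking passable neighbors of (6, 6):
Neighbors: (6, 5), (6, 7)
Count: 2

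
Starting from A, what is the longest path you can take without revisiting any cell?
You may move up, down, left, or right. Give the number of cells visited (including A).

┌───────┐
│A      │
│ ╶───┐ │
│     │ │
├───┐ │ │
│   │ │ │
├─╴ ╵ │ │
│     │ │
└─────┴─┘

Finding longest simple path using DFS:
Start: (0, 0)
Longest path visits 9 cells
Path: A → down → right → right → down → down → left → up → left

Solution:

┌───────┐
│A      │
│ ╶───┐ │
│↳ → ↓│ │
├───┐ │ │
│B ↰│↓│ │
├─╴ ╵ │ │
│  ↑ ↲│ │
└─────┴─┘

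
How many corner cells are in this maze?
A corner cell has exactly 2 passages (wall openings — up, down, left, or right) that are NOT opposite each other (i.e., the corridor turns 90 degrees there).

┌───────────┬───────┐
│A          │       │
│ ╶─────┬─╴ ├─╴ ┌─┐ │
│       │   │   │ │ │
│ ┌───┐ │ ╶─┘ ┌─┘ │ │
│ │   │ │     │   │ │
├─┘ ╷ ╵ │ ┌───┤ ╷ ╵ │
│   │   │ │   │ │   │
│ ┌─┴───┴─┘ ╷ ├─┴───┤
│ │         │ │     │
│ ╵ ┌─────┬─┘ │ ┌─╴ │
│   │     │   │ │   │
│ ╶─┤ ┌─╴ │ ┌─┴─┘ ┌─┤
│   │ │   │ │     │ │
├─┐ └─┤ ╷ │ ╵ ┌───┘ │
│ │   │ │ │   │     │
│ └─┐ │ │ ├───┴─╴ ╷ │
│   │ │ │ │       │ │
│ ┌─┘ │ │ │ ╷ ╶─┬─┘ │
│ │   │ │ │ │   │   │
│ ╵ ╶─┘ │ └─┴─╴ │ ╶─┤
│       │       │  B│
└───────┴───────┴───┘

Counting corner cells (2 non-opposite passages):
Total corners: 53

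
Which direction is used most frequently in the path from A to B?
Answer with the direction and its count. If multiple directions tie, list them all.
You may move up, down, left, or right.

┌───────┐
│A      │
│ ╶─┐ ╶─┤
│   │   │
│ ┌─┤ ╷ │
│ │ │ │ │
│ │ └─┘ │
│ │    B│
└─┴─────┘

Directions: right, right, down, right, down, down
Counts: {'right': 3, 'down': 3}
Most common: down and right (tied at 3 times each)

Solution:

┌───────┐
│A → ↓  │
│ ╶─┐ ╶─┤
│   │↳ ↓│
│ ┌─┤ ╷ │
│ │ │ │↓│
│ │ └─┘ │
│ │    B│
└─┴─────┘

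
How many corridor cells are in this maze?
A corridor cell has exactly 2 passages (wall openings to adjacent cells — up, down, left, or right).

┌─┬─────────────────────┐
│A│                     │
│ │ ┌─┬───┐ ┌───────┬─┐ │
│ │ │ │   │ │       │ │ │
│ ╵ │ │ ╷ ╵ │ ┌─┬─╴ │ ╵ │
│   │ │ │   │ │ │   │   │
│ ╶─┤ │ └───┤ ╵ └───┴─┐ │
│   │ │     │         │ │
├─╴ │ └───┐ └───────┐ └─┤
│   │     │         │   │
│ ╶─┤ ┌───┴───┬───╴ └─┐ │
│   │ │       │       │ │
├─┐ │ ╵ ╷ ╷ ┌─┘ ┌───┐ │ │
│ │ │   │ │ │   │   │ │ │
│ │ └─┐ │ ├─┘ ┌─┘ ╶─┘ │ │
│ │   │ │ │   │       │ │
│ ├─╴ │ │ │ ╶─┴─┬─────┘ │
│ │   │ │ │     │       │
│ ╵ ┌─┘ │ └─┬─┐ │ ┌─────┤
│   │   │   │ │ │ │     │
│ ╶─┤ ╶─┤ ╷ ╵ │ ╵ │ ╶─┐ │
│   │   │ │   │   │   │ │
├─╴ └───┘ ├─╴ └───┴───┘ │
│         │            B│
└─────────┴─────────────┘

Counting cells with exactly 2 passages:
Total corridor cells: 112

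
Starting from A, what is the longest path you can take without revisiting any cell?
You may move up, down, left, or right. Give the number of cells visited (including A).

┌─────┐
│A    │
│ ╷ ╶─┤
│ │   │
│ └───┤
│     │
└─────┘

Finding longest simple path using DFS:
Start: (0, 0)
Longest path visits 5 cells
Path: A → down → down → right → right

Solution:

┌─────┐
│A    │
│ ╷ ╶─┤
│↓│   │
│ └───┤
│↳ → B│
└─────┘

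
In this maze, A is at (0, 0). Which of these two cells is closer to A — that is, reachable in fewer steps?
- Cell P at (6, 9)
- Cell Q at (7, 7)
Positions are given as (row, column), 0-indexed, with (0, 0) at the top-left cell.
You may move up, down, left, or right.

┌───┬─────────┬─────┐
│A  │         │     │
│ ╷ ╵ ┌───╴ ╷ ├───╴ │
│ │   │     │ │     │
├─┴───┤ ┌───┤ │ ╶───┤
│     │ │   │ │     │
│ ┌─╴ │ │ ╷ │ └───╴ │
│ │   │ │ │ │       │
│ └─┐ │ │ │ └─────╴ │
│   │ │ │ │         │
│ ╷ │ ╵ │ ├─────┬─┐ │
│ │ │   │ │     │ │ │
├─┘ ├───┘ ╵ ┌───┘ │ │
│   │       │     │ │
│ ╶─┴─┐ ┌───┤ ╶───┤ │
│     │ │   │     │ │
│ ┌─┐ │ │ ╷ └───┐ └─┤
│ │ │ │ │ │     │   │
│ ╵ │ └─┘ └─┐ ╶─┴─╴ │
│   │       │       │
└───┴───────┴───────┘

Shortest path A → P at (6, 9): 17 steps
Shortest path A → Q at (7, 7): 46 steps

P is closer (17 steps vs 46 steps).

Path to P:

┌───┬─────────┬─────┐
│A ↓│↱ → → → ↓│     │
│ ╷ ╵ ┌───╴ ╷ ├───╴ │
│ │↳ ↑│     │↓│     │
├─┴───┤ ┌───┤ │ ╶───┤
│     │ │   │↓│     │
│ ┌─╴ │ │ ╷ │ └───╴ │
│ │   │ │ │ │↳ → → ↓│
│ └─┐ │ │ │ └─────╴ │
│   │ │ │ │        ↓│
│ ╷ │ ╵ │ ├─────┬─┐ │
│ │ │   │ │     │ │↓│
├─┘ ├───┘ ╵ ┌───┘ │ │
│   │       │     │P│
│ ╶─┴─┐ ┌───┤ ╶───┤ │
│     │ │   │     │ │
│ ┌─┐ │ │ ╷ └───┐ └─┤
│ │ │ │ │ │     │   │
│ ╵ │ └─┘ └─┐ ╶─┴─╴ │
│   │       │       │
└───┴───────┴───────┘

Path to Q:

┌───┬─────────┬─────┐
│A ↓│↱ → → ↓  │     │
│ ╷ ╵ ┌───╴ ╷ ├───╴ │
│ │↳ ↑│↓ ← ↲│ │     │
├─┴───┤ ┌───┤ │ ╶───┤
│↓ ← ↰│↓│   │ │     │
│ ┌─╴ │ │ ╷ │ └───╴ │
│↓│  ↑│↓│ │ │       │
│ └─┐ │ │ │ └─────╴ │
│↳ ↓│↑│↓│ │         │
│ ╷ │ ╵ │ ├─────┬─┐ │
│ │↓│↑ ↲│ │     │ │ │
├─┘ ├───┘ ╵ ┌───┘ │ │
│↓ ↲│       │     │ │
│ ╶─┴─┐ ┌───┤ ╶───┤ │
│↳ → ↓│ │↱ ↓│  Q ↰│ │
│ ┌─┐ │ │ ╷ └───┐ └─┤
│ │ │↓│ │↑│↳ ↓  │↑ ↰│
│ ╵ │ └─┘ └─┐ ╶─┴─╴ │
│   │↳ → ↑  │↳ → → ↑│
└───┴───────┴───────┘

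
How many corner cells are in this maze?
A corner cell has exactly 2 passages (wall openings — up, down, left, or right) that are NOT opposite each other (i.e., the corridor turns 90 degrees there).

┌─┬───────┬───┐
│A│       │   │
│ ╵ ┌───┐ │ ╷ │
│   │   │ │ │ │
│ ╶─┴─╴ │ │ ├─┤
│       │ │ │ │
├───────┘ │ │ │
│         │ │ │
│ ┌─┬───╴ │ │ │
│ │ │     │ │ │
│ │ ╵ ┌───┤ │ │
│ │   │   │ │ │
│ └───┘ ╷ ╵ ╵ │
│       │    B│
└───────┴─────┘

Counting corner cells (2 non-opposite passages):
Total corners: 19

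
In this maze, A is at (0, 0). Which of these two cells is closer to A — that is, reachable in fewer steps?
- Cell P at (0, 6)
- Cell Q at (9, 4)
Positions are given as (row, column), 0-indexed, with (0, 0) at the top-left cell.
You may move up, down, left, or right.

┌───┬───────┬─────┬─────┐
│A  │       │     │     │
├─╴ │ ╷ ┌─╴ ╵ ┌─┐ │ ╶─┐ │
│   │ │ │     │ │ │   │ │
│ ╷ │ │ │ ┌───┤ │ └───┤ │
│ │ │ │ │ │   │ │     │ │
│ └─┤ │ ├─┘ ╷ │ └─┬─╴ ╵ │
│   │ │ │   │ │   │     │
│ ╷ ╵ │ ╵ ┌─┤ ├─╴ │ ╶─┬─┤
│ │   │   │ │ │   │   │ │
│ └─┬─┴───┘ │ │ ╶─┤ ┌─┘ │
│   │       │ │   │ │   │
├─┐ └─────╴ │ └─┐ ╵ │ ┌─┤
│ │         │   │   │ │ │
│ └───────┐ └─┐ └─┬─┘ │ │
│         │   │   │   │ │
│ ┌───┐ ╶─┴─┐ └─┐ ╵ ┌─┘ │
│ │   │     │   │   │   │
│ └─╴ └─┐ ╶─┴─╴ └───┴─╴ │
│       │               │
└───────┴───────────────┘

Shortest path A → P at (0, 6): 18 steps
Shortest path A → Q at (9, 4): 21 steps

P is closer (18 steps vs 21 steps).

Path to P:

┌───┬───────┬─────┬─────┐
│A ↓│↱ → → ↓│P    │     │
├─╴ │ ╷ ┌─╴ ╵ ┌─┐ │ ╶─┐ │
│↓ ↲│↑│ │  ↳ ↑│ │ │   │ │
│ ╷ │ │ │ ┌───┤ │ └───┤ │
│↓│ │↑│ │ │   │ │     │ │
│ └─┤ │ ├─┘ ╷ │ └─┬─╴ ╵ │
│↳ ↓│↑│ │   │ │   │     │
│ ╷ ╵ │ ╵ ┌─┤ ├─╴ │ ╶─┬─┤
│ │↳ ↑│   │ │ │   │   │ │
│ └─┬─┴───┘ │ │ ╶─┤ ┌─┘ │
│   │       │ │   │ │   │
├─┐ └─────╴ │ └─┐ ╵ │ ┌─┤
│ │         │   │   │ │ │
│ └───────┐ └─┐ └─┬─┘ │ │
│         │   │   │   │ │
│ ┌───┐ ╶─┴─┐ └─┐ ╵ ┌─┘ │
│ │   │     │   │   │   │
│ └─╴ └─┐ ╶─┴─╴ └───┴─╴ │
│       │               │
└───────┴───────────────┘

Path to Q:

┌───┬───────┬─────┬─────┐
│A ↓│       │     │     │
├─╴ │ ╷ ┌─╴ ╵ ┌─┐ │ ╶─┐ │
│↓ ↲│ │ │     │ │ │   │ │
│ ╷ │ │ │ ┌───┤ │ └───┤ │
│↓│ │ │ │ │   │ │     │ │
│ └─┤ │ ├─┘ ╷ │ └─┬─╴ ╵ │
│↓  │ │ │   │ │   │     │
│ ╷ ╵ │ ╵ ┌─┤ ├─╴ │ ╶─┬─┤
│↓│   │   │ │ │   │   │ │
│ └─┬─┴───┘ │ │ ╶─┤ ┌─┘ │
│↳ ↓│       │ │   │ │   │
├─┐ └─────╴ │ └─┐ ╵ │ ┌─┤
│ │↳ → → → ↓│   │   │ │ │
│ └───────┐ └─┐ └─┬─┘ │ │
│         │↳ ↓│   │   │ │
│ ┌───┐ ╶─┴─┐ └─┐ ╵ ┌─┘ │
│ │   │     │↳ ↓│   │   │
│ └─╴ └─┐ ╶─┴─╴ └───┴─╴ │
│       │Q ← ← ↲        │
└───────┴───────────────┘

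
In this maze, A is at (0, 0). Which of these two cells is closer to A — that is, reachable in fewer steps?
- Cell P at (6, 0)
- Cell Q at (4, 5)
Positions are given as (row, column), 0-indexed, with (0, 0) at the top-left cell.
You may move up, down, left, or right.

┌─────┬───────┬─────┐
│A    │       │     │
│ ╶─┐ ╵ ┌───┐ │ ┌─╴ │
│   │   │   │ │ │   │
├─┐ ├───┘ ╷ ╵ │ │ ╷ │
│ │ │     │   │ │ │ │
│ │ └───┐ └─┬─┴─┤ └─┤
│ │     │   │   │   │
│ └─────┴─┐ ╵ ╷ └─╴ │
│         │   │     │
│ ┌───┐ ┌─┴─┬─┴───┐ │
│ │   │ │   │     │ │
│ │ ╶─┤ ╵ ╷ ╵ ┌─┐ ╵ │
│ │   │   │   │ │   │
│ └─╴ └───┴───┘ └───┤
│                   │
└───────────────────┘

Shortest path A → P at (6, 0): 42 steps
Shortest path A → Q at (4, 5): 17 steps

Q is closer (17 steps vs 42 steps).

Path to P:

┌─────┬───────┬─────┐
│A → ↓│↱ → → ↓│     │
│ ╶─┐ ╵ ┌───┐ │ ┌─╴ │
│   │↳ ↑│↓ ↰│↓│ │   │
├─┐ ├───┘ ╷ ╵ │ │ ╷ │
│ │ │    ↓│↑ ↲│ │ │ │
│ │ └───┐ └─┬─┴─┤ └─┤
│ │     │↳ ↓│↱ ↓│   │
│ └─────┴─┐ ╵ ╷ └─╴ │
│↓ ← ← ↰  │↳ ↑│↳ → ↓│
│ ┌───┐ ┌─┴─┬─┴───┐ │
│↓│   │↑│↓ ↰│↓ ← ↰│↓│
│ │ ╶─┤ ╵ ╷ ╵ ┌─┐ ╵ │
│P│   │↑ ↲│↑ ↲│ │↑ ↲│
│ └─╴ └───┴───┘ └───┤
│                   │
└───────────────────┘

Path to Q:

┌─────┬───────┬─────┐
│A → ↓│↱ → → ↓│     │
│ ╶─┐ ╵ ┌───┐ │ ┌─╴ │
│   │↳ ↑│↓ ↰│↓│ │   │
├─┐ ├───┘ ╷ ╵ │ │ ╷ │
│ │ │    ↓│↑ ↲│ │ │ │
│ │ └───┐ └─┬─┴─┤ └─┤
│ │     │↳ ↓│   │   │
│ └─────┴─┐ ╵ ╷ └─╴ │
│         │Q  │     │
│ ┌───┐ ┌─┴─┬─┴───┐ │
│ │   │ │   │     │ │
│ │ ╶─┤ ╵ ╷ ╵ ┌─┐ ╵ │
│ │   │   │   │ │   │
│ └─╴ └───┴───┘ └───┤
│                   │
└───────────────────┘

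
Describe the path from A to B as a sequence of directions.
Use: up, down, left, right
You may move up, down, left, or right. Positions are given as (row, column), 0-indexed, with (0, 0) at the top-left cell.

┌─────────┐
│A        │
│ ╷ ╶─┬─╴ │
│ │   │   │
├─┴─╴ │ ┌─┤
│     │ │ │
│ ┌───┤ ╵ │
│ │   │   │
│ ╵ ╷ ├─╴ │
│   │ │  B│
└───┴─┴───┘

Finding the path and converting it to directions:
Path through cells: (0,0) → (0,1) → (0,2) → (0,3) → (0,4) → (1,4) → (1,3) → (2,3) → (3,3) → (3,4) → (4,4)
Directions: right, right, right, right, down, left, down, down, right, down

Solution:

┌─────────┐
│A → → → ↓│
│ ╷ ╶─┬─╴ │
│ │   │↓ ↲│
├─┴─╴ │ ┌─┤
│     │↓│ │
│ ┌───┤ ╵ │
│ │   │↳ ↓│
│ ╵ ╷ ├─╴ │
│   │ │  B│
└───┴─┴───┘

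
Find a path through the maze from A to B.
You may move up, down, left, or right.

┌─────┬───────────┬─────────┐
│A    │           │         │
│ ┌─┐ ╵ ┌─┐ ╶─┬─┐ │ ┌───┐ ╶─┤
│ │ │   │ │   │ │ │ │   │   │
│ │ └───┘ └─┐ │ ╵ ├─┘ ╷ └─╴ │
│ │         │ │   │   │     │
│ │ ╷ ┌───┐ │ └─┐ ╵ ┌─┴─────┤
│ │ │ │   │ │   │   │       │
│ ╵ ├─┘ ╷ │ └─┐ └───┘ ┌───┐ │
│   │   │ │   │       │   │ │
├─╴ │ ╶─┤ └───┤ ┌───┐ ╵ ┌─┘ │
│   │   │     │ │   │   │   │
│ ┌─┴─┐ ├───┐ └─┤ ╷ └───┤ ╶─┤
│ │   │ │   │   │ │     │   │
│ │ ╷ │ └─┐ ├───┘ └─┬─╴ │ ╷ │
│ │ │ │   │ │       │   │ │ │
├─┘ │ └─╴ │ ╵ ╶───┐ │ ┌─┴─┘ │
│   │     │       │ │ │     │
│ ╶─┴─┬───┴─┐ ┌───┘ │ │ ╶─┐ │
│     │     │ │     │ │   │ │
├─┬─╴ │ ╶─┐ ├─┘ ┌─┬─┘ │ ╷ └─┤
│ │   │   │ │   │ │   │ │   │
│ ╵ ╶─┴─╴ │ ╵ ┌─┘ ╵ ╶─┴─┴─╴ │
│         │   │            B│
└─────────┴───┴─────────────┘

Finding the shortest path through the maze:
Path length: 34 steps
Directions: right → right → down → right → up → right → right → down → right → down → down → right → down → right → right → right → up → right → right → right → down → down → left → down → right → down → down → left → left → down → right → down → right → down

Solution:

┌─────┬───────────┬─────────┐
│A → ↓│↱ → ↓      │         │
│ ┌─┐ ╵ ┌─┐ ╶─┬─┐ │ ┌───┐ ╶─┤
│ │ │↳ ↑│ │↳ ↓│ │ │ │   │   │
│ │ └───┘ └─┐ │ ╵ ├─┘ ╷ └─╴ │
│ │         │↓│   │   │     │
│ │ ╷ ┌───┐ │ └─┐ ╵ ┌─┴─────┤
│ │ │ │   │ │↳ ↓│   │↱ → → ↓│
│ ╵ ├─┘ ╷ │ └─┐ └───┘ ┌───┐ │
│   │   │ │   │↳ → → ↑│   │↓│
├─╴ │ ╶─┤ └───┤ ┌───┐ ╵ ┌─┘ │
│   │   │     │ │   │   │↓ ↲│
│ ┌─┴─┐ ├───┐ └─┤ ╷ └───┤ ╶─┤
│ │   │ │   │   │ │     │↳ ↓│
│ │ ╷ │ └─┐ ├───┘ └─┬─╴ │ ╷ │
│ │ │ │   │ │       │   │ │↓│
├─┘ │ └─╴ │ ╵ ╶───┐ │ ┌─┴─┘ │
│   │     │       │ │ │↓ ← ↲│
│ ╶─┴─┬───┴─┐ ┌───┘ │ │ ╶─┐ │
│     │     │ │     │ │↳ ↓│ │
├─┬─╴ │ ╶─┐ ├─┘ ┌─┬─┘ │ ╷ └─┤
│ │   │   │ │   │ │   │ │↳ ↓│
│ ╵ ╶─┴─╴ │ ╵ ┌─┘ ╵ ╶─┴─┴─╴ │
│         │   │            B│
└─────────┴───┴─────────────┘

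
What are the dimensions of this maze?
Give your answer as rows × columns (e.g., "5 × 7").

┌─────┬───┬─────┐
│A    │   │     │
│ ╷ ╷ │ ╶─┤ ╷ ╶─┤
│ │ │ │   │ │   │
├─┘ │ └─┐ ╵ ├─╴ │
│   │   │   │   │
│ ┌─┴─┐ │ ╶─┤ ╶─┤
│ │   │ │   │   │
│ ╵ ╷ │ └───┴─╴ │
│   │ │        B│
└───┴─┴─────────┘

Counting the maze dimensions:
Rows (vertical): 5
Columns (horizontal): 8
Dimensions: 5 × 8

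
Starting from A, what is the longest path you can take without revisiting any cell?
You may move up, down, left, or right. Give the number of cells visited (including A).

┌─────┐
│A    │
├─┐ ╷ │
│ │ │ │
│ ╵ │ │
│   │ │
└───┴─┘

Finding longest simple path using DFS:
Start: (0, 0)
Longest path visits 6 cells
Path: A → right → down → down → left → up

Solution:

┌─────┐
│A ↓  │
├─┐ ╷ │
│B│↓│ │
│ ╵ │ │
│↑ ↲│ │
└───┴─┘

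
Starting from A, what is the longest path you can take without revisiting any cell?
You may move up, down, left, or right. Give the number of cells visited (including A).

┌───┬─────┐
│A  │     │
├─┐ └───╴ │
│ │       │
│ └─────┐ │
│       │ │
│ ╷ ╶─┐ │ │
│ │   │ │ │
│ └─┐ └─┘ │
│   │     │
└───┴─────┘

Finding longest simple path using DFS:
Start: (0, 0)
Longest path visits 18 cells
Path: A → right → down → right → right → right → down → down → down → left → left → up → left → up → left → down → down → right

Solution:

┌───┬─────┐
│A ↓│     │
├─┐ └───╴ │
│ │↳ → → ↓│
│ └─────┐ │
│↓ ↰    │↓│
│ ╷ ╶─┐ │ │
│↓│↑ ↰│ │↓│
│ └─┐ └─┘ │
│↳ B│↑ ← ↲│
└───┴─────┘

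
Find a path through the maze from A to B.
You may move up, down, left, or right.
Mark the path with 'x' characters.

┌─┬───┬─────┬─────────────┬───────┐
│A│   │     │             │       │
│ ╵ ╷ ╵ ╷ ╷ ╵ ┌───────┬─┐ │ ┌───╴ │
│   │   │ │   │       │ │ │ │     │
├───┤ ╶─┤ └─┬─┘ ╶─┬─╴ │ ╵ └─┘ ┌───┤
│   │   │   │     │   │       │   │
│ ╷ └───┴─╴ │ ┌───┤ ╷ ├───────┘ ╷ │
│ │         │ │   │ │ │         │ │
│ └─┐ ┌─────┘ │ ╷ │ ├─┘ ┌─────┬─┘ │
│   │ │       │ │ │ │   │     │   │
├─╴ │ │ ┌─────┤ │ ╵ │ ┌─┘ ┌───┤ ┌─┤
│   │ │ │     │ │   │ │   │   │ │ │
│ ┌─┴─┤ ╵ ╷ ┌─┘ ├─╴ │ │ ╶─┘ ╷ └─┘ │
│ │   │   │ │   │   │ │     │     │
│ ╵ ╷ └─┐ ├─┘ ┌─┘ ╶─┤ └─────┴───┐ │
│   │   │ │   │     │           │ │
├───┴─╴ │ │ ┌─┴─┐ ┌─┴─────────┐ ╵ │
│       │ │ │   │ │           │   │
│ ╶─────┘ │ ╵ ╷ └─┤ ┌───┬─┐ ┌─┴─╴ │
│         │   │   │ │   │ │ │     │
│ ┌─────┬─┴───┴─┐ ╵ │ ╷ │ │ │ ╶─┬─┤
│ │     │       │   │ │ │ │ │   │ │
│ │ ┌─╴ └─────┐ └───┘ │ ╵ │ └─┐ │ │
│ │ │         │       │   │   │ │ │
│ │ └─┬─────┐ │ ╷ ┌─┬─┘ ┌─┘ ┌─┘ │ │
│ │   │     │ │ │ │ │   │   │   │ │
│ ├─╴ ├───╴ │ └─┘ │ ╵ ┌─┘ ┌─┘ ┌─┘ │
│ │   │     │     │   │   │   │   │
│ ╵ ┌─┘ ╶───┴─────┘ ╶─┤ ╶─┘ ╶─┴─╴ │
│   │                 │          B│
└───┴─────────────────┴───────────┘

Finding the shortest path through the maze:
Path length: 98 steps
Directions: down → right → up → right → down → right → up → right → down → down → right → down → left → left → left → left → up → left → down → down → right → down → left → down → down → right → up → right → down → right → down → left → left → left → down → right → right → right → right → up → up → up → left → up → up → right → right → right → up → up → right → up → right → right → right → down → left → down → down → down → left → up → up → left → down → down → down → left → down → left → down → down → right → up → right → down → right → down → right → up → up → right → right → right → right → down → down → down → down → left → down → left → down → right → right → right → right → right

Solution:

┌─┬───┬─────┬─────────────┬───────┐
│A│x x│x x  │             │       │
│ ╵ ╷ ╵ ╷ ╷ ╵ ┌───────┬─┐ │ ┌───╴ │
│x x│x x│x│   │x x x x│ │ │ │     │
├───┤ ╶─┤ └─┬─┘ ╶─┬─╴ │ ╵ └─┘ ┌───┤
│x x│   │x x│x x  │x x│       │   │
│ ╷ └───┴─╴ │ ┌───┤ ╷ ├───────┘ ╷ │
│x│x x x x x│x│x x│x│ │         │ │
│ └─┐ ┌─────┘ │ ╷ │ ├─┘ ┌─────┬─┘ │
│x x│ │x x x x│x│x│x│   │     │   │
├─╴ │ │ ┌─────┤ │ ╵ │ ┌─┘ ┌───┤ ┌─┤
│x x│ │x│     │x│x x│ │   │   │ │ │
│ ┌─┴─┤ ╵ ╷ ┌─┘ ├─╴ │ │ ╶─┘ ╷ └─┘ │
│x│x x│x x│ │x x│   │ │     │     │
│ ╵ ╷ └─┐ ├─┘ ┌─┘ ╶─┤ └─────┴───┐ │
│x x│x x│x│x x│     │           │ │
├───┴─╴ │ │ ┌─┴─┐ ┌─┴─────────┐ ╵ │
│x x x x│x│x│x x│ │x x x x x  │   │
│ ╶─────┘ │ ╵ ╷ └─┤ ┌───┬─┐ ┌─┴─╴ │
│x x x x x│x x│x x│x│   │ │x│     │
│ ┌─────┬─┴───┴─┐ ╵ │ ╷ │ │ │ ╶─┬─┤
│ │     │       │x x│ │ │ │x│   │ │
│ │ ┌─╴ └─────┐ └───┘ │ ╵ │ └─┐ │ │
│ │ │         │       │   │x  │ │ │
│ │ └─┬─────┐ │ ╷ ┌─┬─┘ ┌─┘ ┌─┘ │ │
│ │   │     │ │ │ │ │   │x x│   │ │
│ ├─╴ ├───╴ │ └─┘ │ ╵ ┌─┘ ┌─┘ ┌─┘ │
│ │   │     │     │   │x x│   │   │
│ ╵ ┌─┘ ╶───┴─────┘ ╶─┤ ╶─┘ ╶─┴─╴ │
│   │                 │x x x x x B│
└───┴─────────────────┴───────────┘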